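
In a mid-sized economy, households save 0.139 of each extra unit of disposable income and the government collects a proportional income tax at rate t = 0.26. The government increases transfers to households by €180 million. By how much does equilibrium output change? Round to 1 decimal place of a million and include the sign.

MPC = 1 − MPS = 1 − 0.139 = 0.861.
The transfer change shifts disposable income by +€180 million, so first-round consumption changes by c·ΔTR = 0.861 × (+€180 million) = +€154.98 million.
Expenditure multiplier = 1/(1 − c(1−t)) = 1/(1 − 0.861×0.74) = 1/0.36286 ≈ 2.756.
The transfer multiplier is c × k ≈ 2.373, so ΔY = k × (c·ΔTR) = (+€154.98 million) / 0.36286 ≈ +€427.1 million.

+€427.1 million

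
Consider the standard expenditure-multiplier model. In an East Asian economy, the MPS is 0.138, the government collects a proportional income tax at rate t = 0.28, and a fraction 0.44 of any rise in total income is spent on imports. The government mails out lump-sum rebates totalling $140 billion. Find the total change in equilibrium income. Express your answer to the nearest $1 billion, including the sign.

+$147 billion

MPC = 1 − MPS = 1 − 0.138 = 0.862.
A lump-sum tax change of −$140 billion shifts disposable income by +$140 billion; first-round consumption changes by −c × ΔT = −0.862 × (−$140 billion) = +$120.68 billion.
Expenditure multiplier = 1/(1 − c(1−t) + m) = 1/(1 − 0.862×0.72 + 0.44) = 1/0.81936 ≈ 1.22.
The tax multiplier is −c × k ≈ −1.052, so ΔY = k × (−c·ΔT) = (+$120.68 billion) / 0.81936 ≈ +$147 billion.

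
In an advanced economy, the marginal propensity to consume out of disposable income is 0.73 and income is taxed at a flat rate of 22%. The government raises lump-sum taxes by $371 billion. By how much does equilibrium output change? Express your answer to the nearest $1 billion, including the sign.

−$629 billion

A lump-sum tax change of +$371 billion shifts disposable income by −$371 billion; first-round consumption changes by −c × ΔT = −0.73 × (+$371 billion) = −$270.83 billion.
Expenditure multiplier = 1/(1 − c(1−t)) = 1/(1 − 0.73×0.78) = 1/0.4306 ≈ 2.322.
The tax multiplier is −c × k ≈ −1.695, so ΔY = k × (−c·ΔT) = (−$270.83 billion) / 0.4306 ≈ −$629 billion.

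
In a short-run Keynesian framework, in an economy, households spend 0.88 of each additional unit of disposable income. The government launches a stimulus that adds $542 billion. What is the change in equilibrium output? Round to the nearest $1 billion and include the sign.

+$4,517 billion

Expenditure multiplier = 1/(1 − MPC) = 1/(1 − 0.88) = 1/0.12 ≈ 8.333.
ΔY = k × ΔG = (+$542 billion) / 0.12 ≈ +$4,517 billion.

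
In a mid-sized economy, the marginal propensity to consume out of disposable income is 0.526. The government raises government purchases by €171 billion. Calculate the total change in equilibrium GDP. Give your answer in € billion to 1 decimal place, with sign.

Expenditure multiplier = 1/(1 − MPC) = 1/(1 − 0.526) = 1/0.474 ≈ 2.11.
ΔY = k × ΔG = (+€171 billion) / 0.474 ≈ +€360.8 billion.

+€360.8 billion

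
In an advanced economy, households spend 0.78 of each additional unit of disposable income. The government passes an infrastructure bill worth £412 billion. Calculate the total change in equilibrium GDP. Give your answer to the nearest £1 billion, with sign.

+£1,873 billion

Expenditure multiplier = 1/(1 − MPC) = 1/(1 − 0.78) = 1/0.22 ≈ 4.545.
ΔY = k × ΔG = (+£412 billion) / 0.22 ≈ +£1,873 billion.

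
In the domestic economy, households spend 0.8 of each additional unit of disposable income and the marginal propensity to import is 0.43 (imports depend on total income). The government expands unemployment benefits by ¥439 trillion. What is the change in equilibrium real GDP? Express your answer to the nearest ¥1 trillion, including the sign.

+¥557 trillion

The transfer change shifts disposable income by +¥439 trillion, so first-round consumption changes by c·ΔTR = 0.8 × (+¥439 trillion) = +¥351.2 trillion.
Expenditure multiplier = 1/(1 − c + m) = 1/(1 − 0.8 + 0.43) = 1/0.63 ≈ 1.587.
The transfer multiplier is c × k ≈ 1.27, so ΔY = k × (c·ΔTR) = (+¥351.2 trillion) / 0.63 ≈ +¥557 trillion.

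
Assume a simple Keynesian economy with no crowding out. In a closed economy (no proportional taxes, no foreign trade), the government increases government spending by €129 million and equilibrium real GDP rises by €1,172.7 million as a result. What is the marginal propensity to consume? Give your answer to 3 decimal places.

Implied spending multiplier k = ΔY/ΔG = 1,172.7/129 ≈ 9.0907.
Since k = 1/(1 − MPC), MPC = 1 − 1/k = 1 − ΔG/ΔY = 1 − 129/1,172.7 ≈ 0.890.

0.890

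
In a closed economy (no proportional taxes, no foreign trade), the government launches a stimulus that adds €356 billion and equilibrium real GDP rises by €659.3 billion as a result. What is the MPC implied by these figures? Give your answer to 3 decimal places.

Implied spending multiplier k = ΔY/ΔG = 659.3/356 ≈ 1.852.
Since k = 1/(1 − MPC), MPC = 1 − 1/k = 1 − ΔG/ΔY = 1 − 356/659.3 ≈ 0.460.

0.460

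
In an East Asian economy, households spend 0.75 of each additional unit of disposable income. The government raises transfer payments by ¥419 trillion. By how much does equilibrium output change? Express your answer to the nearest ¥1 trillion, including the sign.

The transfer change shifts disposable income by +¥419 trillion, so first-round consumption changes by c·ΔTR = 0.75 × (+¥419 trillion) = +¥314.25 trillion.
Expenditure multiplier = 1/(1 − MPC) = 1/(1 − 0.75) = 1/0.25 = 4.
The transfer multiplier is c × k = 3, so ΔY = k × (c·ΔTR) = (+¥314.25 trillion) / 0.25 = +¥1,257 trillion.

+¥1,257 trillion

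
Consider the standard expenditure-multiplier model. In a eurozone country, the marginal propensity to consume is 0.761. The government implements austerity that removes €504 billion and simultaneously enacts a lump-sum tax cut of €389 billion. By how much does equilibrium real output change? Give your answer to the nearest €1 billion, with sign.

−€870 billion

Expenditure multiplier = 1/(1 − MPC) = 1/(1 − 0.761) = 1/0.239 ≈ 4.184.
ΔG contributes k·ΔG = (−€504 billion) / 0.239 ≈ −€2,108.8 billion.
ΔT of −€389 billion changes first-round spending by −c·ΔT = +€296.029 billion, contributing k·(−c·ΔT) = (+€296.029 billion) / 0.239 ≈ +€1,238.6 billion.
Net ΔY = k(ΔG − c·ΔT) = (−€207.971 billion) / 0.239 ≈ −€870 billion.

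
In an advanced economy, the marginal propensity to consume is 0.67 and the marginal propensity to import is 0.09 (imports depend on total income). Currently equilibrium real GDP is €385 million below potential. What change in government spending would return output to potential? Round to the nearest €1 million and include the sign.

+€162 million

Spending multiplier = 1/(1 − c + m) = 1/(1 − 0.67 + 0.09) = 1/0.42 ≈ 2.381.
Need ΔY = +€385 million, so ΔG = ΔY/k = (+€385 million) × 0.42 ≈ +€162 million.
The government should increase government spending by €162 million.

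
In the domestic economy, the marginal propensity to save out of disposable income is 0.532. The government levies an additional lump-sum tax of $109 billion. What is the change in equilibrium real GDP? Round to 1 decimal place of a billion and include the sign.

−$95.9 billion

MPC = 1 − MPS = 1 − 0.532 = 0.468.
A lump-sum tax change of +$109 billion shifts disposable income by −$109 billion; first-round consumption changes by −c × ΔT = −0.468 × (+$109 billion) = −$51.012 billion.
Expenditure multiplier = 1/(1 − MPC) = 1/(1 − 0.468) = 1/0.532 ≈ 1.88.
The tax multiplier is −c × k ≈ −0.88, so ΔY = k × (−c·ΔT) = (−$51.012 billion) / 0.532 ≈ −$95.9 billion.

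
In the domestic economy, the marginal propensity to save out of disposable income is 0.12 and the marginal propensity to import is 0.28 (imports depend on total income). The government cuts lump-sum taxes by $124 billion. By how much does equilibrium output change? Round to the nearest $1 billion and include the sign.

+$273 billion

MPC = 1 − MPS = 1 − 0.12 = 0.88.
A lump-sum tax change of −$124 billion shifts disposable income by +$124 billion; first-round consumption changes by −c × ΔT = −0.88 × (−$124 billion) = +$109.12 billion.
Expenditure multiplier = 1/(1 − c + m) = 1/(1 − 0.88 + 0.28) = 1/0.4 = 2.5.
The tax multiplier is −c × k = −2.2, so ΔY = k × (−c·ΔT) = (+$109.12 billion) / 0.4 ≈ +$273 billion.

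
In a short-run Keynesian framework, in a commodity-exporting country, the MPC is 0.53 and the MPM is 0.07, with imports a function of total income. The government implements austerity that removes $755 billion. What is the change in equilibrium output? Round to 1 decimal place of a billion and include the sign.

Government-spending multiplier = 1/(1 − c + m) = 1/(1 − 0.53 + 0.07) = 1/0.54 ≈ 1.852.
ΔY = k × ΔG = (−$755 billion) / 0.54 ≈ −$1,398.1 billion.

−$1,398.1 billion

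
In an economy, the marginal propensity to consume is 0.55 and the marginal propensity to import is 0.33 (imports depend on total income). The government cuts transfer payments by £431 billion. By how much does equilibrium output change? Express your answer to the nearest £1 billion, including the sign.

−£304 billion

The transfer change shifts disposable income by −£431 billion, so first-round consumption changes by c·ΔTR = 0.55 × (−£431 billion) = −£237.05 billion.
Expenditure multiplier = 1/(1 − c + m) = 1/(1 − 0.55 + 0.33) = 1/0.78 ≈ 1.282.
The transfer multiplier is c × k ≈ 0.705, so ΔY = k × (c·ΔTR) = (−£237.05 billion) / 0.78 ≈ −£304 billion.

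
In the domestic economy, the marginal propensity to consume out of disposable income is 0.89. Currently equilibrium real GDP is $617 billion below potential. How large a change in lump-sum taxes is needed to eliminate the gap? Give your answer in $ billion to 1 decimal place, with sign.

Spending multiplier = 1/(1 − MPC) = 1/(1 − 0.89) = 1/0.11 ≈ 9.091.
Tax multiplier = −c·k = −0.89/0.11 ≈ −8.091. Need ΔY = +$617 billion, so ΔT = ΔY/(−c·k) = −(+$617 billion) × 0.11 / 0.89 ≈ −$76.3 billion.
The government should cut lump-sum taxes by $76.3 billion.

−$76.3 billion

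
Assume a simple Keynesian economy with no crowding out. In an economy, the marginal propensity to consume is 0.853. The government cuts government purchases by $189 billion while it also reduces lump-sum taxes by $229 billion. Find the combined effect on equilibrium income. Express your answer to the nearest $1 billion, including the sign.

Expenditure multiplier = 1/(1 − MPC) = 1/(1 − 0.853) = 1/0.147 ≈ 6.803.
ΔG contributes k·ΔG = (−$189 billion) / 0.147 ≈ −$1,285.7 billion.
ΔT of −$229 billion changes first-round spending by −c·ΔT = +$195.337 billion, contributing k·(−c·ΔT) = (+$195.337 billion) / 0.147 ≈ +$1,328.8 billion.
Net ΔY = k(ΔG − c·ΔT) = (+$6.337 billion) / 0.147 ≈ +$43 billion.

+$43 billion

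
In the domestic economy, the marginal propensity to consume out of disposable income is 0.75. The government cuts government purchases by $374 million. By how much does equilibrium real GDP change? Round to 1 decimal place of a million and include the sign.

Government-spending multiplier = 1/(1 − MPC) = 1/(1 − 0.75) = 1/0.25 = 4.
ΔY = k × ΔG = (−$374 million) / 0.25 = −$1,496 million.

−$1,496.0 million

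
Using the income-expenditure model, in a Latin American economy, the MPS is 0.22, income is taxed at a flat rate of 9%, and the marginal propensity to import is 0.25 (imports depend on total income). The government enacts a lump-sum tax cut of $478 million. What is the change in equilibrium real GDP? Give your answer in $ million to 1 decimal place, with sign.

MPC = 1 − MPS = 1 − 0.22 = 0.78.
A lump-sum tax change of −$478 million shifts disposable income by +$478 million; first-round consumption changes by −c × ΔT = −0.78 × (−$478 million) = +$372.84 million.
Expenditure multiplier = 1/(1 − c(1−t) + m) = 1/(1 − 0.78×0.91 + 0.25) = 1/0.5402 ≈ 1.851.
The tax multiplier is −c × k ≈ −1.444, so ΔY = k × (−c·ΔT) = (+$372.84 million) / 0.5402 ≈ +$690.2 million.

+$690.2 million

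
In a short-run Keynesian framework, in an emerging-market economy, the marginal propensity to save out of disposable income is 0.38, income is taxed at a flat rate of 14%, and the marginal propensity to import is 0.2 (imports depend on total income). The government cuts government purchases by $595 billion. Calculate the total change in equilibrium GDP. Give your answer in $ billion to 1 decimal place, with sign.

−$892.3 billion

MPC = 1 − MPS = 1 − 0.38 = 0.62.
Expenditure multiplier = 1/(1 − c(1−t) + m) = 1/(1 − 0.62×0.86 + 0.2) = 1/0.6668 ≈ 1.5.
ΔY = k × ΔG = (−$595 billion) / 0.6668 ≈ −$892.3 billion.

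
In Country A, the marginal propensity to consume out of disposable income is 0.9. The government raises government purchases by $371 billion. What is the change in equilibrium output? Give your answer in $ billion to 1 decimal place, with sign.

Expenditure multiplier = 1/(1 − MPC) = 1/(1 − 0.9) = 1/0.1 = 10.
ΔY = k × ΔG = (+$371 billion) / 0.1 = +$3,710 billion.

+$3,710.0 billion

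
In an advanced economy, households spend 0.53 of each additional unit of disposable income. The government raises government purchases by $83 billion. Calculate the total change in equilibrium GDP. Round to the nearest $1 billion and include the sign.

Spending multiplier = 1/(1 − MPC) = 1/(1 − 0.53) = 1/0.47 ≈ 2.128.
ΔY = k × ΔG = (+$83 billion) / 0.47 ≈ +$177 billion.

+$177 billion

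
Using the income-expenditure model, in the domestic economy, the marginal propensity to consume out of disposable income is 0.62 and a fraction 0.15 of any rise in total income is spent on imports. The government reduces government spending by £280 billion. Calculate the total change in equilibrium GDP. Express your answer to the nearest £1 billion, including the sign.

Expenditure multiplier = 1/(1 − c + m) = 1/(1 − 0.62 + 0.15) = 1/0.53 ≈ 1.887.
ΔY = k × ΔG = (−£280 billion) / 0.53 ≈ −£528 billion.

−£528 billion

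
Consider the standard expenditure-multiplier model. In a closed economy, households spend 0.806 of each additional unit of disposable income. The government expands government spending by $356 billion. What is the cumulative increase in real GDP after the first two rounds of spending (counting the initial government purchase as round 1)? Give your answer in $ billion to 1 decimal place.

Round 1 adds ΔG = $356 billion; each later round is MPC = 0.806 times the previous.
After 2 rounds: 356 + 286.936 = ΔG·(1 − c^2)/(1 − c) = 356 × (1 − 0.649636)/0.194 ≈ $642.9 billion.

$642.9 billion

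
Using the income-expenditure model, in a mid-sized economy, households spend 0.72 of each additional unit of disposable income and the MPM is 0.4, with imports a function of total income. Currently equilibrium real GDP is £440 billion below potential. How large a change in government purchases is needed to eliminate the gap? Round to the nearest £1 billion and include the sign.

Spending multiplier = 1/(1 − c + m) = 1/(1 − 0.72 + 0.4) = 1/0.68 ≈ 1.471.
Need ΔY = +£440 billion, so ΔG = ΔY/k = (+£440 billion) × 0.68 ≈ +£299 billion.
The government should increase government purchases by £299 billion.

+£299 billion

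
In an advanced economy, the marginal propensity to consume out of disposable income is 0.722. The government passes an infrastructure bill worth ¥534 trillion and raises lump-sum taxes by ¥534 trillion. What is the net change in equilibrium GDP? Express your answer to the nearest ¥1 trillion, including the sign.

Expenditure multiplier = 1/(1 − MPC) = 1/(1 − 0.722) = 1/0.278 ≈ 3.597.
ΔG contributes k·ΔG = (+¥534 trillion) / 0.278 ≈ +¥1,920.9 trillion.
ΔT of +¥534 trillion changes first-round spending by −c·ΔT = −¥385.548 trillion, contributing k·(−c·ΔT) = (−¥385.548 trillion) / 0.278 ≈ −¥1,386.9 trillion.
With ΔG = ΔT and no other leakages, the balanced-budget multiplier is 1, so ΔY = ΔG = +¥534 trillion.

+¥534 trillion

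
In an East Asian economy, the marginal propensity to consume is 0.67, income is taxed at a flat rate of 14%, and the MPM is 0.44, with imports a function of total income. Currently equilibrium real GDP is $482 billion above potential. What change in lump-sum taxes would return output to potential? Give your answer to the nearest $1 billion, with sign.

Spending multiplier = 1/(1 − c(1−t) + m) = 1/(1 − 0.67×0.86 + 0.44) = 1/0.8638 ≈ 1.158.
Tax multiplier = −c·k = −0.67/0.8638 ≈ −0.776. Need ΔY = −$482 billion, so ΔT = ΔY/(−c·k) = −(−$482 billion) × 0.8638 / 0.67 ≈ +$621 billion.
The government should raise lump-sum taxes by $621 billion.

+$621 billion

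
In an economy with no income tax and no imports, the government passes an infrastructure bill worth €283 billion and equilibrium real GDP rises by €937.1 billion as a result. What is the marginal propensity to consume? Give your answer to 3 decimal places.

Implied spending multiplier k = ΔY/ΔG = 937.1/283 ≈ 3.3113.
Since k = 1/(1 − MPC), MPC = 1 − 1/k = 1 − ΔG/ΔY = 1 − 283/937.1 ≈ 0.698.

0.698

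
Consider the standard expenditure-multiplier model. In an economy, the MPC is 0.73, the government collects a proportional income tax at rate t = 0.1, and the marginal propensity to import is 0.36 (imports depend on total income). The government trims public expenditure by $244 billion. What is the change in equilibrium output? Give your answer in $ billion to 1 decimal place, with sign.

−$347.1 billion

Government-spending multiplier = 1/(1 − c(1−t) + m) = 1/(1 − 0.73×0.9 + 0.36) = 1/0.703 ≈ 1.422.
ΔY = k × ΔG = (−$244 billion) / 0.703 ≈ −$347.1 billion.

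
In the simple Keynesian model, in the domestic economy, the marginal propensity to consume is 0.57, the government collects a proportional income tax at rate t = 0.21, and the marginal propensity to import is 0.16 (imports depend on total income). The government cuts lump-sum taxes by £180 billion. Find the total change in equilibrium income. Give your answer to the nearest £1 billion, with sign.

A lump-sum tax change of −£180 billion shifts disposable income by +£180 billion; first-round consumption changes by −c × ΔT = −0.57 × (−£180 billion) = +£102.6 billion.
Expenditure multiplier = 1/(1 − c(1−t) + m) = 1/(1 − 0.57×0.79 + 0.16) = 1/0.7097 ≈ 1.409.
The tax multiplier is −c × k ≈ −0.803, so ΔY = k × (−c·ΔT) = (+£102.6 billion) / 0.7097 ≈ +£145 billion.

+£145 billion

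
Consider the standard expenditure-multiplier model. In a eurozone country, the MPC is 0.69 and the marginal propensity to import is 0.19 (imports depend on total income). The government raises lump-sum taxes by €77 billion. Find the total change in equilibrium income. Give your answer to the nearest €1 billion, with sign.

−€106 billion

A lump-sum tax change of +€77 billion shifts disposable income by −€77 billion; first-round consumption changes by −c × ΔT = −0.69 × (+€77 billion) = −€53.13 billion.
Expenditure multiplier = 1/(1 − c + m) = 1/(1 − 0.69 + 0.19) = 1/0.5 = 2.
The tax multiplier is −c × k = −1.38, so ΔY = k × (−c·ΔT) = (−€53.13 billion) / 0.5 ≈ −€106 billion.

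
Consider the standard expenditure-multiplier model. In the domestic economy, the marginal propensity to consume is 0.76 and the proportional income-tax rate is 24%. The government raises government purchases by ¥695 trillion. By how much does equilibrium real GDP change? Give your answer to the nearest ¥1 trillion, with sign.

+¥1,645 trillion

Expenditure multiplier = 1/(1 − c(1−t)) = 1/(1 − 0.76×0.76) = 1/0.4224 ≈ 2.367.
ΔY = k × ΔG = (+¥695 trillion) / 0.4224 ≈ +¥1,645 trillion.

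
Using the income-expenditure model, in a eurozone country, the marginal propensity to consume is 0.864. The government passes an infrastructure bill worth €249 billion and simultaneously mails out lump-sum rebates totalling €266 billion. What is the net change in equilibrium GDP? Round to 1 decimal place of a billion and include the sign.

+€3,520.8 billion

Expenditure multiplier = 1/(1 − MPC) = 1/(1 − 0.864) = 1/0.136 ≈ 7.353.
ΔG contributes k·ΔG = (+€249 billion) / 0.136 ≈ +€1,830.9 billion.
ΔT of −€266 billion changes first-round spending by −c·ΔT = +€229.824 billion, contributing k·(−c·ΔT) = (+€229.824 billion) / 0.136 ≈ +€1,689.9 billion.
Net ΔY = k(ΔG − c·ΔT) = (+€478.824 billion) / 0.136 ≈ +€3,520.8 billion.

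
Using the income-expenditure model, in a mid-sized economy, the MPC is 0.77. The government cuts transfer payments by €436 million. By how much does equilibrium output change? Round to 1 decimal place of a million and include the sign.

The transfer change shifts disposable income by −€436 million, so first-round consumption changes by c·ΔTR = 0.77 × (−€436 million) = −€335.72 million.
Expenditure multiplier = 1/(1 − MPC) = 1/(1 − 0.77) = 1/0.23 ≈ 4.348.
The transfer multiplier is c × k ≈ 3.348, so ΔY = k × (c·ΔTR) = (−€335.72 million) / 0.23 ≈ −€1,459.7 million.

−€1,459.7 million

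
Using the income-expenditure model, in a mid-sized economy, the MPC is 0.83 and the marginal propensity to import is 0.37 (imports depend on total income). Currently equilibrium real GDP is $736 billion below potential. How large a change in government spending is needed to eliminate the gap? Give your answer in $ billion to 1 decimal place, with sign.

+$397.4 billion

Spending multiplier = 1/(1 − c + m) = 1/(1 − 0.83 + 0.37) = 1/0.54 ≈ 1.852.
Need ΔY = +$736 billion, so ΔG = ΔY/k = (+$736 billion) × 0.54 ≈ +$397.4 billion.
The government should increase government spending by $397.4 billion.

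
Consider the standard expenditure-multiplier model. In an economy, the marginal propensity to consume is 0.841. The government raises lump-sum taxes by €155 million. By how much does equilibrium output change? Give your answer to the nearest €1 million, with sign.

A lump-sum tax change of +€155 million shifts disposable income by −€155 million; first-round consumption changes by −c × ΔT = −0.841 × (+€155 million) = −€130.355 million.
Expenditure multiplier = 1/(1 − MPC) = 1/(1 − 0.841) = 1/0.159 ≈ 6.289.
The tax multiplier is −c × k ≈ −5.289, so ΔY = k × (−c·ΔT) = (−€130.355 million) / 0.159 ≈ −€820 million.

−€820 million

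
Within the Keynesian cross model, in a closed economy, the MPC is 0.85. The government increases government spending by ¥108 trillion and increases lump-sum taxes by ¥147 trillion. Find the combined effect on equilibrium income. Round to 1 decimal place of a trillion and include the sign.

Expenditure multiplier = 1/(1 − MPC) = 1/(1 − 0.85) = 1/0.15 ≈ 6.667.
ΔG contributes k·ΔG = (+¥108 trillion) / 0.15 = +¥720 trillion.
ΔT of +¥147 trillion changes first-round spending by −c·ΔT = −¥124.95 trillion, contributing k·(−c·ΔT) = (−¥124.95 trillion) / 0.15 = −¥833 trillion.
Net ΔY = k(ΔG − c·ΔT) = (−¥16.95 trillion) / 0.15 = −¥113 trillion.

−¥113.0 trillion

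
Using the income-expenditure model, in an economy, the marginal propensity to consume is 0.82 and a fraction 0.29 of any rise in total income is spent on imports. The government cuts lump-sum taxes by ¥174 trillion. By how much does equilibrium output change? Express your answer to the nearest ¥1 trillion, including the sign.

A lump-sum tax change of −¥174 trillion shifts disposable income by +¥174 trillion; first-round consumption changes by −c × ΔT = −0.82 × (−¥174 trillion) = +¥142.68 trillion.
Expenditure multiplier = 1/(1 − c + m) = 1/(1 − 0.82 + 0.29) = 1/0.47 ≈ 2.128.
The tax multiplier is −c × k ≈ −1.745, so ΔY = k × (−c·ΔT) = (+¥142.68 trillion) / 0.47 ≈ +¥304 trillion.

+¥304 trillion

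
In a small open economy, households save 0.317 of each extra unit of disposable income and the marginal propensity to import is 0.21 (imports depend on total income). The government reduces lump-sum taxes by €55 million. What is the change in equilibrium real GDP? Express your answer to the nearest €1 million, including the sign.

MPC = 1 − MPS = 1 − 0.317 = 0.683.
A lump-sum tax change of −€55 million shifts disposable income by +€55 million; first-round consumption changes by −c × ΔT = −0.683 × (−€55 million) = +€37.565 million.
Expenditure multiplier = 1/(1 − c + m) = 1/(1 − 0.683 + 0.21) = 1/0.527 ≈ 1.898.
The tax multiplier is −c × k ≈ −1.296, so ΔY = k × (−c·ΔT) = (+€37.565 million) / 0.527 ≈ +€71 million.

+€71 million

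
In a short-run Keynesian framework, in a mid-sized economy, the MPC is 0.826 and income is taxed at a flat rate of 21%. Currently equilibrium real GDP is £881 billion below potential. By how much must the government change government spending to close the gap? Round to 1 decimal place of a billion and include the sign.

+£306.1 billion

Spending multiplier = 1/(1 − c(1−t)) = 1/(1 − 0.826×0.79) = 1/0.34746 ≈ 2.878.
Need ΔY = +£881 billion, so ΔG = ΔY/k = (+£881 billion) × 0.34746 ≈ +£306.1 billion.
The government should increase government spending by £306.1 billion.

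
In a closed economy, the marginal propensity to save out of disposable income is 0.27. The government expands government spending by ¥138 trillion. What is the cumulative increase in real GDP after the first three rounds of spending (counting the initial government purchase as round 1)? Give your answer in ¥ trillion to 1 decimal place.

¥312.3 trillion

MPC = 1 − MPS = 1 − 0.27 = 0.73.
Round 1 adds ΔG = ¥138 trillion; each later round is MPC = 0.73 times the previous.
After 3 rounds: 138 + 100.74 + 73.5402 = ΔG·(1 − c^3)/(1 − c) = 138 × (1 − 0.389017)/0.27 ≈ ¥312.3 trillion.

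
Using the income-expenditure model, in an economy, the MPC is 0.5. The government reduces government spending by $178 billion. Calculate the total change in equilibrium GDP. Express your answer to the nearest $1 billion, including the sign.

Expenditure multiplier = 1/(1 − MPC) = 1/(1 − 0.5) = 1/0.5 = 2.
ΔY = k × ΔG = (−$178 billion) / 0.5 = −$356 billion.

−$356 billion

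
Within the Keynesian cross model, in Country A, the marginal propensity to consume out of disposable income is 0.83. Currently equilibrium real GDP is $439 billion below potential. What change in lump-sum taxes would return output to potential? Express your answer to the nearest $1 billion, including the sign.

−$90 billion

Spending multiplier = 1/(1 − MPC) = 1/(1 − 0.83) = 1/0.17 ≈ 5.882.
Tax multiplier = −c·k = −0.83/0.17 ≈ −4.882. Need ΔY = +$439 billion, so ΔT = ΔY/(−c·k) = −(+$439 billion) × 0.17 / 0.83 ≈ −$90 billion.
The government should cut lump-sum taxes by $90 billion.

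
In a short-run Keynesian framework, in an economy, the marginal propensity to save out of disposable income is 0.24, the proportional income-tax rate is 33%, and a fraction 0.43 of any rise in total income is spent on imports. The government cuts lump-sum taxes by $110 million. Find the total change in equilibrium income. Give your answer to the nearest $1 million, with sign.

+$91 million

MPC = 1 − MPS = 1 − 0.24 = 0.76.
A lump-sum tax change of −$110 million shifts disposable income by +$110 million; first-round consumption changes by −c × ΔT = −0.76 × (−$110 million) = +$83.6 million.
Expenditure multiplier = 1/(1 − c(1−t) + m) = 1/(1 − 0.76×0.67 + 0.43) = 1/0.9208 ≈ 1.086.
The tax multiplier is −c × k ≈ −0.825, so ΔY = k × (−c·ΔT) = (+$83.6 million) / 0.9208 ≈ +$91 million.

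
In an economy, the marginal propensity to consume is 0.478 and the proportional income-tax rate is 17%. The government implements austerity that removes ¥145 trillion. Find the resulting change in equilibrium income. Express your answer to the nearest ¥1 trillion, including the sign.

−¥240 trillion

Spending multiplier = 1/(1 − c(1−t)) = 1/(1 − 0.478×0.83) = 1/0.60326 ≈ 1.658.
ΔY = k × ΔG = (−¥145 trillion) / 0.60326 ≈ −¥240 trillion.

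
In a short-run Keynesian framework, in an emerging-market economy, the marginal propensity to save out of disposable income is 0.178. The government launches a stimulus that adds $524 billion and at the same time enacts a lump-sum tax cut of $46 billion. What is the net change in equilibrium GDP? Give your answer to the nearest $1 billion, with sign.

MPC = 1 − MPS = 1 − 0.178 = 0.822.
Expenditure multiplier = 1/(1 − MPC) = 1/(1 − 0.822) = 1/0.178 ≈ 5.618.
ΔG contributes k·ΔG = (+$524 billion) / 0.178 ≈ +$2,943.8 billion.
ΔT of −$46 billion changes first-round spending by −c·ΔT = +$37.812 billion, contributing k·(−c·ΔT) = (+$37.812 billion) / 0.178 ≈ +$212.4 billion.
Net ΔY = k(ΔG − c·ΔT) = (+$561.812 billion) / 0.178 ≈ +$3,156 billion.

+$3,156 billion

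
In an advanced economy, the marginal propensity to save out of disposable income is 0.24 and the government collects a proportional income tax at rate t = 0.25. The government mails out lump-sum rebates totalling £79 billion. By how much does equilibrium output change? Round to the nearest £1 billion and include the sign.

MPC = 1 − MPS = 1 − 0.24 = 0.76.
A lump-sum tax change of −£79 billion shifts disposable income by +£79 billion; first-round consumption changes by −c × ΔT = −0.76 × (−£79 billion) = +£60.04 billion.
Expenditure multiplier = 1/(1 − c(1−t)) = 1/(1 − 0.76×0.75) = 1/0.43 ≈ 2.326.
The tax multiplier is −c × k ≈ −1.767, so ΔY = k × (−c·ΔT) = (+£60.04 billion) / 0.43 ≈ +£140 billion.

+£140 billion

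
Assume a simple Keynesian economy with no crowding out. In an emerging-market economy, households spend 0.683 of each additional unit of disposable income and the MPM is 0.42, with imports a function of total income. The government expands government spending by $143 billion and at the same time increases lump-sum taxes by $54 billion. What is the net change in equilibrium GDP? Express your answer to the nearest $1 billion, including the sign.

+$144 billion

Expenditure multiplier = 1/(1 − c + m) = 1/(1 − 0.683 + 0.42) = 1/0.737 ≈ 1.357.
ΔG contributes k·ΔG = (+$143 billion) / 0.737 ≈ +$194 billion.
ΔT of +$54 billion changes first-round spending by −c·ΔT = −$36.882 billion, contributing k·(−c·ΔT) = (−$36.882 billion) / 0.737 ≈ −$50 billion.
Net ΔY = k(ΔG − c·ΔT) = (+$106.118 billion) / 0.737 ≈ +$144 billion.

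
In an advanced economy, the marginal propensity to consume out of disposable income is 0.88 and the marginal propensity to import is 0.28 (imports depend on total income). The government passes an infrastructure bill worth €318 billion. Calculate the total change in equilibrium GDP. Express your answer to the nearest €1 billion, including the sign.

Spending multiplier = 1/(1 − c + m) = 1/(1 − 0.88 + 0.28) = 1/0.4 = 2.5.
ΔY = k × ΔG = (+€318 billion) / 0.4 = +€795 billion.

+€795 billion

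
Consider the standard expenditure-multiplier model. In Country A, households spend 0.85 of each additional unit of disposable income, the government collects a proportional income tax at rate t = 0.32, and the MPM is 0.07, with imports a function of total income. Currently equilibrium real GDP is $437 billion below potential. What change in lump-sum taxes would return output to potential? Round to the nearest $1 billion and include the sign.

−$253 billion

Spending multiplier = 1/(1 − c(1−t) + m) = 1/(1 − 0.85×0.68 + 0.07) = 1/0.492 ≈ 2.033.
Tax multiplier = −c·k = −0.85/0.492 ≈ −1.728. Need ΔY = +$437 billion, so ΔT = ΔY/(−c·k) = −(+$437 billion) × 0.492 / 0.85 ≈ −$253 billion.
The government should cut lump-sum taxes by $253 billion.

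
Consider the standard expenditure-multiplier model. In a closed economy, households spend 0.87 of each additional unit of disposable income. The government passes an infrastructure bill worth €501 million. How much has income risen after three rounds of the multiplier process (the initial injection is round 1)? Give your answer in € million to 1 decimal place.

€1,316.1 million

Round 1 adds ΔG = €501 million; each later round is MPC = 0.87 times the previous.
After 3 rounds: 501 + 435.87 + 379.2069 = ΔG·(1 − c^3)/(1 − c) = 501 × (1 − 0.658503)/0.13 ≈ €1,316.1 million.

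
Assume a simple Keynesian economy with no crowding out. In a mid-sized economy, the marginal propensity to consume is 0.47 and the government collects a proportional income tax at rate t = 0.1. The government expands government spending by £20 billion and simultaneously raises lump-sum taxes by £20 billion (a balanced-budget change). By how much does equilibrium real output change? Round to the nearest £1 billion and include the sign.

Expenditure multiplier = 1/(1 − c(1−t)) = 1/(1 − 0.47×0.9) = 1/0.577 ≈ 1.733.
ΔG contributes k·ΔG = (+£20 billion) / 0.577 ≈ +£34.7 billion.
ΔT of +£20 billion changes first-round spending by −c·ΔT = −£9.4 billion, contributing k·(−c·ΔT) = (−£9.4 billion) / 0.577 ≈ −£16.3 billion.
Net ΔY = k(ΔG − c·ΔT) = (+£10.6 billion) / 0.577 ≈ +£18 billion.

+£18 billion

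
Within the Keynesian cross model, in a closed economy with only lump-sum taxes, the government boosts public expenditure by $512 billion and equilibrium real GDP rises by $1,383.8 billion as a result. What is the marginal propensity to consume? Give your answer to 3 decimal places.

Implied spending multiplier k = ΔY/ΔG = 1,383.8/512 ≈ 2.7027.
Since k = 1/(1 − MPC), MPC = 1 − 1/k = 1 − ΔG/ΔY = 1 − 512/1,383.8 ≈ 0.630.

0.630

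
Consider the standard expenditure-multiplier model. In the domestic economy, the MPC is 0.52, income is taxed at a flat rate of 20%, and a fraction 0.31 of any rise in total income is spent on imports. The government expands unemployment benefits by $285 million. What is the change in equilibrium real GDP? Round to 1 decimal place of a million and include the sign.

+$165.8 million

The transfer change shifts disposable income by +$285 million, so first-round consumption changes by c·ΔTR = 0.52 × (+$285 million) = +$148.2 million.
Expenditure multiplier = 1/(1 − c(1−t) + m) = 1/(1 − 0.52×0.8 + 0.31) = 1/0.894 ≈ 1.119.
The transfer multiplier is c × k ≈ 0.582, so ΔY = k × (c·ΔTR) = (+$148.2 million) / 0.894 ≈ +$165.8 million.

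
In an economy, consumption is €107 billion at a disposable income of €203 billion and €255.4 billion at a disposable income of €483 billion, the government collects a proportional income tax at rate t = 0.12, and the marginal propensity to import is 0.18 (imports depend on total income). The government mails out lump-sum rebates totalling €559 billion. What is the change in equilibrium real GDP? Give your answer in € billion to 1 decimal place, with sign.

MPC = ΔC/ΔYd = (255.4 − 107)/(483 − 203) = 148.4/280 = 0.53.
A lump-sum tax change of −€559 billion shifts disposable income by +€559 billion; first-round consumption changes by −c × ΔT = −0.53 × (−€559 billion) = +€296.27 billion.
Expenditure multiplier = 1/(1 − c(1−t) + m) = 1/(1 − 0.53×0.88 + 0.18) = 1/0.7136 ≈ 1.401.
The tax multiplier is −c × k ≈ −0.743, so ΔY = k × (−c·ΔT) = (+€296.27 billion) / 0.7136 ≈ +€415.2 billion.

+€415.2 billion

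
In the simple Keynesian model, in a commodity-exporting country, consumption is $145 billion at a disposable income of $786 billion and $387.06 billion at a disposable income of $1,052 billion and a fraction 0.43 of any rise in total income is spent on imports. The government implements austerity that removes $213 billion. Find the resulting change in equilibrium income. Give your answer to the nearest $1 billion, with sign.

−$410 billion

MPC = ΔC/ΔYd = (387.06 − 145)/(1,052 − 786) = 242.06/266 = 0.91.
Spending multiplier = 1/(1 − c + m) = 1/(1 − 0.91 + 0.43) = 1/0.52 ≈ 1.923.
ΔY = k × ΔG = (−$213 billion) / 0.52 ≈ −$410 billion.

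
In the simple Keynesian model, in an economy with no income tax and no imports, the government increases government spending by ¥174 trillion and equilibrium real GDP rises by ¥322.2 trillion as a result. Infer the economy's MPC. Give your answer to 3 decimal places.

Implied spending multiplier k = ΔY/ΔG = 322.2/174 ≈ 1.8517.
Since k = 1/(1 − MPC), MPC = 1 − 1/k = 1 − ΔG/ΔY = 1 − 174/322.2 ≈ 0.460.

0.460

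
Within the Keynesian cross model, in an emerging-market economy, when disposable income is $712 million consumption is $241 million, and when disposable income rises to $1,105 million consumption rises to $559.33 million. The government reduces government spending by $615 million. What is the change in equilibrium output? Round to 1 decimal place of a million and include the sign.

−$3,236.8 million

MPC = ΔC/ΔYd = (559.33 − 241)/(1,105 − 712) = 318.33/393 = 0.81.
Government-spending multiplier = 1/(1 − MPC) = 1/(1 − 0.81) = 1/0.19 ≈ 5.263.
ΔY = k × ΔG = (−$615 million) / 0.19 ≈ −$3,236.8 million.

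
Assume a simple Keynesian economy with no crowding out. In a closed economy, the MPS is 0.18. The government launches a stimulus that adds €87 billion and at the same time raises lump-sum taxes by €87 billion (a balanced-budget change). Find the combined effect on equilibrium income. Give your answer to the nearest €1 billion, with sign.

MPC = 1 − MPS = 1 − 0.18 = 0.82.
Expenditure multiplier = 1/(1 − MPC) = 1/(1 − 0.82) = 1/0.18 ≈ 5.556.
ΔG contributes k·ΔG = (+€87 billion) / 0.18 ≈ +€483.3 billion.
ΔT of +€87 billion changes first-round spending by −c·ΔT = −€71.34 billion, contributing k·(−c·ΔT) = (−€71.34 billion) / 0.18 ≈ −€396.3 billion.
With ΔG = ΔT and no other leakages, the balanced-budget multiplier is 1, so ΔY = ΔG = +€87 billion.

+€87 billion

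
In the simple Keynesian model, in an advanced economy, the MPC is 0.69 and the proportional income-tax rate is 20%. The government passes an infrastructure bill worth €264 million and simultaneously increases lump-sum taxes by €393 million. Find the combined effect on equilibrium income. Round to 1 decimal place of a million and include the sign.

−€16.0 million

Expenditure multiplier = 1/(1 − c(1−t)) = 1/(1 − 0.69×0.8) = 1/0.448 ≈ 2.232.
ΔG contributes k·ΔG = (+€264 million) / 0.448 ≈ +€589.3 million.
ΔT of +€393 million changes first-round spending by −c·ΔT = −€271.17 million, contributing k·(−c·ΔT) = (−€271.17 million) / 0.448 ≈ −€605.3 million.
Net ΔY = k(ΔG − c·ΔT) = (−€7.17 million) / 0.448 ≈ −€16 million.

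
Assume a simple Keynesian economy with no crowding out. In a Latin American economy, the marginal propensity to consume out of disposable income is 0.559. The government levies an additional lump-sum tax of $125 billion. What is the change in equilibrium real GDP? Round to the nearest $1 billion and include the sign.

−$158 billion

A lump-sum tax change of +$125 billion shifts disposable income by −$125 billion; first-round consumption changes by −c × ΔT = −0.559 × (+$125 billion) = −$69.875 billion.
Expenditure multiplier = 1/(1 − MPC) = 1/(1 − 0.559) = 1/0.441 ≈ 2.268.
The tax multiplier is −c × k ≈ −1.268, so ΔY = k × (−c·ΔT) = (−$69.875 billion) / 0.441 ≈ −$158 billion.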